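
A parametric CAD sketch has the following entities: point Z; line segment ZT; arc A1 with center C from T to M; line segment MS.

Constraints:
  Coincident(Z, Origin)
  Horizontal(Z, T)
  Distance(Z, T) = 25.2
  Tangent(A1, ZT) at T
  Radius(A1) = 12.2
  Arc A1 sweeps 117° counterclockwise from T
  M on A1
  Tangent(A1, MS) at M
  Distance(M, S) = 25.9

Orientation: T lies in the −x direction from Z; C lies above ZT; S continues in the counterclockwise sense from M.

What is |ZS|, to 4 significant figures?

48.44

Z is at the origin; Z and T share the same y with |ZT| = 25.2 and T on the −x side, so T = (-25.20, 0.000). Since A1 is tangent to ZT there, CT ⟂ ZT, so C = T + (0, 12.2) = (-25.20, 12.20). On A1, T sits at bearing -90° from C; a 117° counterclockwise sweep puts M at bearing 27°, so M = C + 12.2·(cos 27°, sin 27°) = (-14.33, 17.74). The tangent condition forces CM to be normal to MS, so MS runs along (−sin 27°, cos 27°); with |MS| = 25.9, S = (-26.09, 40.82). Then |ZS| = |S − Z| = 48.44.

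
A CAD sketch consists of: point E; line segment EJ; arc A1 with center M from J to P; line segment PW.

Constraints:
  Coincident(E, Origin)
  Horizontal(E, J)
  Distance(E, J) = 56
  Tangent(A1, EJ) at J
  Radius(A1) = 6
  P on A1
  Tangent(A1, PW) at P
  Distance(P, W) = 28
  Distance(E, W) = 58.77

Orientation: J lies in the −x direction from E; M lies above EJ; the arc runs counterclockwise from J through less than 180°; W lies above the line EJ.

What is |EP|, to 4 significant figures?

50.33

E is at the origin; E and J share the same y with |EJ| = 56.0 and J on the −x side, so J = (-56.00, 0.000). Since A1 is tangent to EJ there, MJ ⟂ EJ, so M = J + (0, 6) = (-56.00, 6.000). Since MP ⟂ PW (tangency), |MW| = √(6.0² + 28.0²) = 28.64 regardless of where P sits on A1. So W lies on both circle(E, 58.77) and circle(M, 28.64); the above-EJ intersection is W = (-48.24, 33.56). P is the foot of the tangent from W: P = (-50.01, 5.621).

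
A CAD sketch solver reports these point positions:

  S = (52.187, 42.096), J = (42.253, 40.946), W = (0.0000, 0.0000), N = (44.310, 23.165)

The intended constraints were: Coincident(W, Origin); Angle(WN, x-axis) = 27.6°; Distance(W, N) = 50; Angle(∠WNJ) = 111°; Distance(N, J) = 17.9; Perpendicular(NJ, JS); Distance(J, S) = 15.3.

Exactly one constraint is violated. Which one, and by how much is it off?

Distance(J, S) = 15.3 — off by 5.30.

W = (0.00, 0.00) ✓; WN at 27.60° ✓; |WN| = 50.00 ✓; ∠WNJ = 111.0° ✓; |NJ| = 17.90 ✓; ∠(NJ, JS) = 90.00° ✓; |JS| = 10.00 ✗.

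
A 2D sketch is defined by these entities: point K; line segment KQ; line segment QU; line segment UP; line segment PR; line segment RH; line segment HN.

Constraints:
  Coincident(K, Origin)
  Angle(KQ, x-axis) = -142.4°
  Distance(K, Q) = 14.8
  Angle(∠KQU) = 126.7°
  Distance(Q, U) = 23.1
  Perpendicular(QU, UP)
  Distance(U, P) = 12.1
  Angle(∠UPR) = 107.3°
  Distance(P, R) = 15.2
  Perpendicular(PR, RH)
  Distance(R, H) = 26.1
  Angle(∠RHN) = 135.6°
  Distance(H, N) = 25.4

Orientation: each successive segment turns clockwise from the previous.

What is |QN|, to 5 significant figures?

33.304

PR ⟂ RH, so RH runs at -88.400°; with |RH| = 26.1, H = (-14.767, -16.796). ∠RHN = 135.6° gives HN at -132.80° from the x-axis; with |HN| = 25.4, N = (-32.025, -35.433). Then |QN| = |N − Q| = 33.304.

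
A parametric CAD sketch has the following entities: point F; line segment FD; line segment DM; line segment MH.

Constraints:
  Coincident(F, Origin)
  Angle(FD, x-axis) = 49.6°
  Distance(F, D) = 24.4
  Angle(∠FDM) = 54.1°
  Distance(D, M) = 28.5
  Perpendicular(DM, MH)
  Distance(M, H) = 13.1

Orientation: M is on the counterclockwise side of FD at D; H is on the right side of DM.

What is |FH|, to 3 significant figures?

35.8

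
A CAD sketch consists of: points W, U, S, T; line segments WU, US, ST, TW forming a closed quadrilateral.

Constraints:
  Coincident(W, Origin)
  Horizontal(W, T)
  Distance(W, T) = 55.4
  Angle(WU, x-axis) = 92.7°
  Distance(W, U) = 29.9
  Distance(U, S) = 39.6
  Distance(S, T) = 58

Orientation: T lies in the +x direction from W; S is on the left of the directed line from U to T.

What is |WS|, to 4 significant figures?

61.07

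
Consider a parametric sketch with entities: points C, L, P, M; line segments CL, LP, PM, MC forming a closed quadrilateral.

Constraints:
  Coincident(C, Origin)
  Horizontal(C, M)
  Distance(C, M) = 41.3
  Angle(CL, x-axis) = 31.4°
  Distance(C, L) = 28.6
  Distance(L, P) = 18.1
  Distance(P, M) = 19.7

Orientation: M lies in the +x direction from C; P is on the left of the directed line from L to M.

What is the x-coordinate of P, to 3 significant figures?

41.9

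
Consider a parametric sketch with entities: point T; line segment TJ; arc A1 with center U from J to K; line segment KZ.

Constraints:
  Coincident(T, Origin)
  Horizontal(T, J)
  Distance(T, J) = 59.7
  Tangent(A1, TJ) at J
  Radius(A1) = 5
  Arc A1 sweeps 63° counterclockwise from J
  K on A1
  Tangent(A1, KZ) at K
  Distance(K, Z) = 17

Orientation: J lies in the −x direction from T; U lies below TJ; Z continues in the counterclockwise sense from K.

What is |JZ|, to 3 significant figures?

21.6

T is at the origin; TJ is horizontal with |TJ| = 59.7 and J on the −x side, so J = (-59.7, 0.00). A1 meets TJ tangentially, so UJ is at right angles to TJ, so U = J + (0, -5) = (-59.7, -5.00). On A1, J sits at bearing 90° from U; a 63° counterclockwise sweep puts K at bearing 153°, so K = U + 5.0·(cos 153°, sin 153°) = (-64.2, -2.73). A1 meets KZ tangentially, so UK is at right angles to KZ, so KZ runs along (−sin 153°, cos 153°); with |KZ| = 17.0, Z = (-71.9, -17.9). Then |JZ| = |Z − J| = 21.6.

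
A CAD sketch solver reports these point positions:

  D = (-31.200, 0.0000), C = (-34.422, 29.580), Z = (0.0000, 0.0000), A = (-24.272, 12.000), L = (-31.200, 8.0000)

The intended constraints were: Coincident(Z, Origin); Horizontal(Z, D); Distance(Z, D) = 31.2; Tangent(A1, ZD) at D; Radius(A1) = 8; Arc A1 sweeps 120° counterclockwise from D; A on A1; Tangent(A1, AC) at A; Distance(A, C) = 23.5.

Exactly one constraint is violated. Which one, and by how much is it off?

Distance(A, C) = 23.5 — off by 3.20.

Z = (0.00, 0.00) ✓; Z.y = 0.00, D.y = 0.00 ✓; |ZD| = 31.20 ✓; ∠(LD, DZ) = 90.00° ✓; |LD| = 8.000 ✓; bearing(L→A) − bearing(L→D) = 120.0° ✓; |LA| = 8.000 ✓; ∠(LA, AC) = 90.00° ✓; |AC| = 20.30 ✗.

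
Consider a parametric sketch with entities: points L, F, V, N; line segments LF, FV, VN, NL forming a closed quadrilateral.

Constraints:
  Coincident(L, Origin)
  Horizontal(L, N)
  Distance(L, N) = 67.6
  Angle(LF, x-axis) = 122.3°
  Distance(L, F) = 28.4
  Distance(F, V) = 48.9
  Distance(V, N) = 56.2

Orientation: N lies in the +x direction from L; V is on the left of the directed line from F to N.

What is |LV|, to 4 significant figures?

51.80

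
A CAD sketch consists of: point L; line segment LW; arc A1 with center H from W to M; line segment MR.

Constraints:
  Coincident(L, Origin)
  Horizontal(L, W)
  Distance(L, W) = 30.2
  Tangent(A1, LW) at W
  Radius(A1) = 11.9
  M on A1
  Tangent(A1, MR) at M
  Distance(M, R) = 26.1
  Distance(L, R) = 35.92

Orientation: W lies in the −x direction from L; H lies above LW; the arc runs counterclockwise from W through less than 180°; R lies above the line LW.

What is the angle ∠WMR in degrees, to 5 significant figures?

142.67°

Checks: |HW| = 11.90 ✓; |HM| = 11.90 ✓; ∠(HM, MR) = 90.00° ✓; |MR| = 26.10 ✓; |LR| = 35.92 ✓.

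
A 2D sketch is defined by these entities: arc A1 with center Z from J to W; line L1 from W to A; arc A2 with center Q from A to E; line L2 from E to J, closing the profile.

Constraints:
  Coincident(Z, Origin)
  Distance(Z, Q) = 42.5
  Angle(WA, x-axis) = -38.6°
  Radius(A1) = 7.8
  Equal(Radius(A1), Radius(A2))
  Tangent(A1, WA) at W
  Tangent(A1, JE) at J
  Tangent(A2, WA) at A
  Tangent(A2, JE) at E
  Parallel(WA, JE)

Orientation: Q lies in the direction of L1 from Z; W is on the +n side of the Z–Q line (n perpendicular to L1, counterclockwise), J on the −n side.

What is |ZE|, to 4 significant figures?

43.21

Tangency of A1 to both parallel lines with radius 7.8 puts W and J at Z ± 7.8·n: W = (4.866, 6.096), J = (-4.866, -6.096). Equal radii place A and E the same way about Q: A = Q + 7.8·n = (38.08, -20.42), E = Q − 7.8·n = (28.35, -32.61). Then |ZE| = |E − Z| = 43.21.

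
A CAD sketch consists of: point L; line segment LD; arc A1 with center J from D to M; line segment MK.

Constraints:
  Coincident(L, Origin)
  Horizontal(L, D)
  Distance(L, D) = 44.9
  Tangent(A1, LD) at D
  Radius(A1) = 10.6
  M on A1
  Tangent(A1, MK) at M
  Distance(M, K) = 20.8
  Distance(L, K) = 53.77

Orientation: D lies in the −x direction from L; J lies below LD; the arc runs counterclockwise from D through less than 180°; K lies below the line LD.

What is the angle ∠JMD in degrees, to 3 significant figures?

27.8°

L is at the origin; L and D share the same y with |LD| = 44.9 and D on the −x side, so D = (-44.9, 0.00). A1 meets LD tangentially, so JD is at right angles to LD, so J = D + (0, -10.6) = (-44.9, -10.6). Since JM ⟂ MK (tangency), |JK| = √(10.6² + 20.8²) = 23.3 regardless of where M sits on A1. So K lies on both circle(L, 53.77) and circle(J, 23.3); the below-LD intersection is K = (-41.9, -33.7). M is the foot of the tangent from K: M = (-53.6, -16.6).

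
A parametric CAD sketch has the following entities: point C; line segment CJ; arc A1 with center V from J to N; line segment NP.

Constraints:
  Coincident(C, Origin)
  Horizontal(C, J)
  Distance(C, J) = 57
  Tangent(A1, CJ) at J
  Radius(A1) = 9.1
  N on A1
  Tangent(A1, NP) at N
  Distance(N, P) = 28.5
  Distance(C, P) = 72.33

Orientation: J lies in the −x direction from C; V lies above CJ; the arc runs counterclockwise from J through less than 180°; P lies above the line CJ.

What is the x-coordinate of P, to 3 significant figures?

-61.1

Checks: |VN| = 9.100 ✓; ∠(VN, NP) = 90.00° ✓; |NP| = 28.50 ✓; |CP| = 72.33 ✓.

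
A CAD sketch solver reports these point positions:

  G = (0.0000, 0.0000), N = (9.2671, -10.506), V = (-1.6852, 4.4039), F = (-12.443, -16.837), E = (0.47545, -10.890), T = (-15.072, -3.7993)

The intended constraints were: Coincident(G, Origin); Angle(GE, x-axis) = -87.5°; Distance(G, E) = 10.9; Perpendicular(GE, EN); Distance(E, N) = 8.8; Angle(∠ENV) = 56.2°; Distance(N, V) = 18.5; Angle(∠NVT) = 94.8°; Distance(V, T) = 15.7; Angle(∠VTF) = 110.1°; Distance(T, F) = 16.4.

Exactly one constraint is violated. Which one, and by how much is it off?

Distance(T, F) = 16.4 — off by 3.10.

G = (0.00, 0.00) ✓; GE at -87.50° ✓; |GE| = 10.90 ✓; ∠(GE, EN) = 90.00° ✓; |EN| = 8.800 ✓; ∠ENV = 56.20° ✓; |NV| = 18.50 ✓; ∠NVT = 94.80° ✓; |VT| = 15.70 ✓; ∠VTF = 110.1° ✓; |TF| = 13.30 ✗.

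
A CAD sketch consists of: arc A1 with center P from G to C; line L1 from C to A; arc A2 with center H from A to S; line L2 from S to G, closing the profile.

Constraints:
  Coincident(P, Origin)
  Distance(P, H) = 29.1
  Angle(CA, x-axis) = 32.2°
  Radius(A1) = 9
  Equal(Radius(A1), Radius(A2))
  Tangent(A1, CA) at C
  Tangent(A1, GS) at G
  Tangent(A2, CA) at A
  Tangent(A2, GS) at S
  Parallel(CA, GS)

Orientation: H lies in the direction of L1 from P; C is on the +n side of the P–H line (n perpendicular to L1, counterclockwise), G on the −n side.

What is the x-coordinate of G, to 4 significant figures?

4.796

The slot axis is L1's direction at 32.2°, so u = (cos 32.2°, sin 32.2°) = (0.8462, 0.5329) and n = (−sin 32.2°, cos 32.2°) = (-0.5329, 0.8462). P is at the origin and H lies 29.1 along u from P, so H = 29.1·u = (24.62, 15.51). Tangency of A1 to both parallel lines with radius 9.0 puts C and G at P ± 9.0·n: C = (-4.796, 7.616), G = (4.796, -7.616). So G.x = 4.796.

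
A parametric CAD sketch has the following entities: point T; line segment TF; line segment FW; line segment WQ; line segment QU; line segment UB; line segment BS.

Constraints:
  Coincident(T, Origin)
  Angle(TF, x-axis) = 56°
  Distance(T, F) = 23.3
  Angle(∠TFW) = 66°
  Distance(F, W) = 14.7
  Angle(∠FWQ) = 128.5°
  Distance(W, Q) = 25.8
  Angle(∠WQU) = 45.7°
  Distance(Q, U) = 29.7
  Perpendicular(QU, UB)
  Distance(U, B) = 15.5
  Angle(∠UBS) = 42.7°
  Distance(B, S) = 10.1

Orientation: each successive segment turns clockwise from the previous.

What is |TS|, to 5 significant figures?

11.457

T is at the origin; TF runs at 56.0° with length 23.3, so F = (13.029, 19.317). ∠TFW = 66.0° gives FW at -58.000° from the x-axis; with |FW| = 14.7, W = (20.819, 6.8503). ∠FWQ = 128.5° gives WQ at -109.50° from the x-axis; with |WQ| = 25.8, Q = (12.207, -17.470). ∠WQU = 45.7° gives QU at 116.20° from the x-axis; with |QU| = 29.7, U = (-0.90593, 9.1787). QU is perpendicular to UB, so UB runs at 26.200°; with |UB| = 15.5, B = (13.002, 16.022). ∠UBS = 42.7° gives BS at -111.10° from the x-axis; with |BS| = 10.1, S = (9.3656, 6.5992). Then |TS| = |S − T| = 11.457.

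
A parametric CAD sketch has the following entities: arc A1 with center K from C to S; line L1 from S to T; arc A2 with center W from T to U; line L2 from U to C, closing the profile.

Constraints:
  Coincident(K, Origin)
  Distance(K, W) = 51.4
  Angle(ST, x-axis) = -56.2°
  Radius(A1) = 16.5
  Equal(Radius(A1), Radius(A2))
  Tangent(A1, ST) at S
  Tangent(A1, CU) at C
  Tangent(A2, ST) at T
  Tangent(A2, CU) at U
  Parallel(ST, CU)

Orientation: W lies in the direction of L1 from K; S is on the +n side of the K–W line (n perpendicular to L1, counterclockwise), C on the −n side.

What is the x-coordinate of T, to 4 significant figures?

42.30

Tangency of A1 to both parallel lines with radius 16.5 puts S and C at K ± 16.5·n: S = (13.71, 9.179), C = (-13.71, -9.179). Equal radii place T and U the same way about W: T = W + 16.5·n = (42.30, -33.53), U = W − 16.5·n = (14.88, -51.89). So T.x = 42.30.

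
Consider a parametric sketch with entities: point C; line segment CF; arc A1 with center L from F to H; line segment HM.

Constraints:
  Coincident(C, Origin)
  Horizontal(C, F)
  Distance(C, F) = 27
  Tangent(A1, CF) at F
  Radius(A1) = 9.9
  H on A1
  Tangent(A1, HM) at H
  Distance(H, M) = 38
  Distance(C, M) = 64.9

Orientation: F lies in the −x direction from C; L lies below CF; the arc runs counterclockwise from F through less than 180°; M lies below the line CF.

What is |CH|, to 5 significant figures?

36.887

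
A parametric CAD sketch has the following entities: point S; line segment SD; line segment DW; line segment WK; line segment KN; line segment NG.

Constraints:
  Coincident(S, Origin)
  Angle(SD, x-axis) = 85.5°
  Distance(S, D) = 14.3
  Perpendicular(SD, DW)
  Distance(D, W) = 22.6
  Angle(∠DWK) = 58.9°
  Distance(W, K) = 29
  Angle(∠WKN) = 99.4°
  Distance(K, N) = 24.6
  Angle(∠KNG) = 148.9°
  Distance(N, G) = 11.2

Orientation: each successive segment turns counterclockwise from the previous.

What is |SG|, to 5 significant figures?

23.246

∠WKN = 99.4° gives KN at 17.200° from the x-axis; with |KN| = 24.6, N = (15.076, -2.6270). ∠KNG = 148.9° gives NG at 48.300° from the x-axis; with |NG| = 11.2, G = (22.527, 5.7354). Then |SG| = |G − S| = 23.246.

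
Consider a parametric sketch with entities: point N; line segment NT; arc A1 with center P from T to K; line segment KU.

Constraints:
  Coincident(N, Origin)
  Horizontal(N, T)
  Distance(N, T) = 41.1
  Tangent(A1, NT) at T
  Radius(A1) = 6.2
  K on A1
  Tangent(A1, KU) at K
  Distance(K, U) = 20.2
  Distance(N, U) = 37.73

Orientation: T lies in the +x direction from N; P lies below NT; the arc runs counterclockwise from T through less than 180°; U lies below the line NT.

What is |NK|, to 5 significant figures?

35.440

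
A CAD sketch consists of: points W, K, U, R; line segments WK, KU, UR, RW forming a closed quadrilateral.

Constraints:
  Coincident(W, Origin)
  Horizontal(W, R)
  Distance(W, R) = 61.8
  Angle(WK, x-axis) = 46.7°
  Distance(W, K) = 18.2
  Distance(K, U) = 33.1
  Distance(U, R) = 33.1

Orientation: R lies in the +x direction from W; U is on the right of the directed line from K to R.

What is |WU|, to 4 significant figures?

34.52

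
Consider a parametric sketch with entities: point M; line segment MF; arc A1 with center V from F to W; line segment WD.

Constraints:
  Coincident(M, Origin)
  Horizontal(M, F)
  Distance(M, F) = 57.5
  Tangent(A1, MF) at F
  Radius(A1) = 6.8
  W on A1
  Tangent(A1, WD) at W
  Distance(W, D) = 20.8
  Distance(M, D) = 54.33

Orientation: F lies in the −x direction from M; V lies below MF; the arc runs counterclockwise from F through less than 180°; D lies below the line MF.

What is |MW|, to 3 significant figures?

63.4

Checks: |MF| = 57.50 ✓; |VW| = 6.800 ✓; ∠(VW, WD) = 90.00° ✓; |WD| = 20.80 ✓; |MD| = 54.33 ✓.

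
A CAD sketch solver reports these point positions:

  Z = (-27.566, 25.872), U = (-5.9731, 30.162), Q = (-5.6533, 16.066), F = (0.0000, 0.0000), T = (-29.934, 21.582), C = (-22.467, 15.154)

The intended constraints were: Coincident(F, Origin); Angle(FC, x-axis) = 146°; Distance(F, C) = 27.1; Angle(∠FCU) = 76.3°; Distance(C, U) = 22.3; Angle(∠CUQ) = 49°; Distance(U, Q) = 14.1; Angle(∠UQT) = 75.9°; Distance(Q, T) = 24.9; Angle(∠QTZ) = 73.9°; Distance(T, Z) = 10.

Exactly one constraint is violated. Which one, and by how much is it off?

Distance(T, Z) = 10 — off by 5.10.

F = (0.00, 0.00) ✓; FC at 146.0° ✓; |FC| = 27.10 ✓; ∠FCU = 76.30° ✓; |CU| = 22.30 ✓; ∠CUQ = 49.00° ✓; |UQ| = 14.10 ✓; ∠UQT = 75.90° ✓; |QT| = 24.90 ✓; ∠QTZ = 73.90° ✓; |TZ| = 4.900 ✗.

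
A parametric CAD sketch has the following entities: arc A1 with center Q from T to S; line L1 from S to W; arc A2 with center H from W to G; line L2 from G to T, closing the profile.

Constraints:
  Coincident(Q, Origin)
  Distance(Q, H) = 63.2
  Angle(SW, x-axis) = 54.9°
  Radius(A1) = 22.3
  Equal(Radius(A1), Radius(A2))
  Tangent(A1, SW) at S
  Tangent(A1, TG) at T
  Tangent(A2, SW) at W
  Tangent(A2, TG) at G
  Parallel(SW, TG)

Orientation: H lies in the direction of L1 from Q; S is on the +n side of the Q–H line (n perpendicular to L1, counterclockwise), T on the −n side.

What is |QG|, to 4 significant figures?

67.02

The slot axis is L1's direction at 54.9°, so u = (cos 54.9°, sin 54.9°) = (0.5750, 0.8181) and n = (−sin 54.9°, cos 54.9°) = (-0.8181, 0.5750). Q is at the origin and H lies 63.2 along u from Q, so H = 63.2·u = (36.34, 51.71). Tangency of A1 to both parallel lines with radius 22.3 puts S and T at Q ± 22.3·n: S = (-18.24, 12.82), T = (18.24, -12.82). Equal radii place W and G the same way about H: W = H + 22.3·n = (18.10, 64.53), G = H − 22.3·n = (54.59, 38.88). Then |QG| = |G − Q| = 67.02.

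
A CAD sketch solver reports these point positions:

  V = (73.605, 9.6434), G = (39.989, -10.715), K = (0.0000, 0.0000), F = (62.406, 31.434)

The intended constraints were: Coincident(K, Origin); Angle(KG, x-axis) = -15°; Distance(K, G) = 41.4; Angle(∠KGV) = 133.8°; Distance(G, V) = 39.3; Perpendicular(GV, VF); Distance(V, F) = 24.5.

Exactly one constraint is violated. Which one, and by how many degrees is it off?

Perpendicular(GV, VF) — off by 4.00°.

K = (0.00, 0.00) ✓; KG at -15.00° ✓; |KG| = 41.40 ✓; ∠KGV = 133.8° ✓; |GV| = 39.30 ✓; ∠(GV, VF) = 86.00° ✗; |VF| = 24.50 ✓.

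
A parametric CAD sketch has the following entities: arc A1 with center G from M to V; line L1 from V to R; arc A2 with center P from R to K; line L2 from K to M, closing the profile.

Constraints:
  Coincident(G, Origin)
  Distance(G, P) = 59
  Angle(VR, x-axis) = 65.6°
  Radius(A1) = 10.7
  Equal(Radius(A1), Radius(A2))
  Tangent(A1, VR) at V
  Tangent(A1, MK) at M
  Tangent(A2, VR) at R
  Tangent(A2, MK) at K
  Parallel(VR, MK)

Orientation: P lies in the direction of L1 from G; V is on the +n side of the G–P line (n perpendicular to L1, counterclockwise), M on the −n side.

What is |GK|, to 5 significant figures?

59.962

The slot axis is L1's direction at 65.6°, so u = (cos 65.6°, sin 65.6°) = (0.41310, 0.91068) and n = (−sin 65.6°, cos 65.6°) = (-0.91068, 0.41310). G is at the origin and P lies 59.0 along u from G, so P = 59.0·u = (24.373, 53.730). Tangency of A1 to both parallel lines with radius 10.7 puts V and M at G ± 10.7·n: V = (-9.7443, 4.4202), M = (9.7443, -4.4202). Equal radii place R and K the same way about P: R = P + 10.7·n = (14.629, 58.151), K = P − 10.7·n = (34.117, 49.310). Then |GK| = |K − G| = 59.962.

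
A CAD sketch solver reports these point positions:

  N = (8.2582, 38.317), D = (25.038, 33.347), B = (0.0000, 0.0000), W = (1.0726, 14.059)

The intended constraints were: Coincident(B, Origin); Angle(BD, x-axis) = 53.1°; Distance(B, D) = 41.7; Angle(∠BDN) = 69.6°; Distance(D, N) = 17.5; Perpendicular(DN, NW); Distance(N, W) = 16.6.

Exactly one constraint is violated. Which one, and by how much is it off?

Distance(N, W) = 16.6 — off by 8.70.

B = (0.00, 0.00) ✓; BD at 53.10° ✓; |BD| = 41.70 ✓; ∠BDN = 69.60° ✓; |DN| = 17.50 ✓; ∠(DN, NW) = 90.00° ✓; |NW| = 25.30 ✗.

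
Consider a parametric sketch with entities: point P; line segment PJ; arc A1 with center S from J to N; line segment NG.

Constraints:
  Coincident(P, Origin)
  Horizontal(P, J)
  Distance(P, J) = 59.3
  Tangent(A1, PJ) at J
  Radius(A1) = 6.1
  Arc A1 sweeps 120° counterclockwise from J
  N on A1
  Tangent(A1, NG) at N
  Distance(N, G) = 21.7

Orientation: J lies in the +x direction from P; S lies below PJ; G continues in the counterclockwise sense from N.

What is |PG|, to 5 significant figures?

70.630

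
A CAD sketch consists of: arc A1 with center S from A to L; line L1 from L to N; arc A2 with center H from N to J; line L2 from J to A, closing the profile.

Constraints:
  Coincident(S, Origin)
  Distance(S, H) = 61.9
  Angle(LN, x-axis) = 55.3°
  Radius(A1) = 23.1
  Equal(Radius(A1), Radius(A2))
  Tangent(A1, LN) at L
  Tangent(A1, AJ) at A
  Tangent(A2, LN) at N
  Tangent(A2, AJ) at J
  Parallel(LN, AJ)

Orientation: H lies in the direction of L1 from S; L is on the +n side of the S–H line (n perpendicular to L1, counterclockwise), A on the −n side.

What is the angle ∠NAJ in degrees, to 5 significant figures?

36.736°

The slot axis is L1's direction at 55.3°, so u = (cos 55.3°, sin 55.3°) = (0.56928, 0.82214) and n = (−sin 55.3°, cos 55.3°) = (-0.82214, 0.56928). S is at the origin and H lies 61.9 along u from S, so H = 61.9·u = (35.238, 50.891). Tangency of A1 to both parallel lines with radius 23.1 puts L and A at S ± 23.1·n: L = (-18.992, 13.150), A = (18.992, -13.150). Equal radii place N and J the same way about H: N = H + 23.1·n = (16.247, 64.041), J = H − 23.1·n = (54.230, 37.740). Then cos ∠NAJ = AN·AJ / (|AN||AJ|), giving 36.736°.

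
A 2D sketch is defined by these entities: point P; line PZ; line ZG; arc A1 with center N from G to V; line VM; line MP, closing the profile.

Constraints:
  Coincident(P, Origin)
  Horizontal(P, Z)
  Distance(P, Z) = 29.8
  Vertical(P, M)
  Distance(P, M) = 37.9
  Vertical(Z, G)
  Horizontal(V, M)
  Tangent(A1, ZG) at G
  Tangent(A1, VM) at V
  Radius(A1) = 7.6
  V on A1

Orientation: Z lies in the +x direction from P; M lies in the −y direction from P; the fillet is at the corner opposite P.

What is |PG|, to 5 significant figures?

42.499

P is at the origin; P and Z share the same y with |PZ| = 29.8 and Z on the +x side, so Z = (29.800, 0.0000). P and M share the same x with |PM| = 37.9 and M on the −y side, so M = (0.0000, -37.900). The virtual corner opposite P is at (29.800, -37.900). Since A1 is tangent to ZG there, NG ⟂ ZG and the tangent condition forces NV to be normal to VM, with radius 7.6, so the center N sits 7.6 in from both sides at N = (22.200, -30.300). That places the tangent points at G = (29.800, -30.300) on ZG and V = (22.200, -37.900) on VM. Then |PG| = |G − P| = 42.499.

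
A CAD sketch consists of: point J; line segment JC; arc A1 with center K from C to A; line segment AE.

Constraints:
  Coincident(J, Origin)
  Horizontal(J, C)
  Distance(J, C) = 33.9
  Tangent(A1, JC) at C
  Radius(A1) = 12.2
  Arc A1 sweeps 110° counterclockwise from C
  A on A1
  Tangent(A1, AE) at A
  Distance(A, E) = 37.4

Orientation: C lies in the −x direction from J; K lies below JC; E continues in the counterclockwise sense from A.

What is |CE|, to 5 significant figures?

51.534

On A1, C sits at bearing 90° from K; a 110° counterclockwise sweep puts A at bearing 200°, so A = K + 12.2·(cos 200°, sin 200°) = (-45.364, -16.373). A1 meets AE tangentially, so KA is at right angles to AE, so AE runs along (−sin 200°, cos 200°); with |AE| = 37.4, E = (-32.573, -51.517). Then |CE| = |E − C| = 51.534.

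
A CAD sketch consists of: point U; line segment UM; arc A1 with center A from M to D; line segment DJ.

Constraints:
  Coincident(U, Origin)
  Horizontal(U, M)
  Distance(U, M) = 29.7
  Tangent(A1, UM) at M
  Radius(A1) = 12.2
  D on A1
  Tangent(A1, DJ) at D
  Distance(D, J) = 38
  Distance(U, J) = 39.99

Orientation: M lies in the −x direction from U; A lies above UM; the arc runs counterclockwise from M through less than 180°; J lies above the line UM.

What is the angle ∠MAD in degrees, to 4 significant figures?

61.90°

Checks: |UM| = 29.70 ✓; |AD| = 12.20 ✓; ∠(AD, DJ) = 90.00° ✓; |DJ| = 38.00 ✓; |UJ| = 39.99 ✓.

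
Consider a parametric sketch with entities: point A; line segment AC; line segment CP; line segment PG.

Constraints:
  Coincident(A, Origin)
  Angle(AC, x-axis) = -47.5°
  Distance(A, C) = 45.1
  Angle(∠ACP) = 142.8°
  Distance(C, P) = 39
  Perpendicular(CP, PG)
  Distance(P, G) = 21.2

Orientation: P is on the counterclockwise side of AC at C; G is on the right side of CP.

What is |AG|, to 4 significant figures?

89.23

A is at the origin; AC runs at -47.5° with length 45.1, so C = 45.1·(cos -47.5°, sin -47.5°) = (30.47, -33.25). ∠ACP = 142.8°, so CP runs at -47.5° + (180° − 142.8°) = -10.30° from the x-axis; with |CP| = 39.0, P = C + 39.0·(cos -10.30°, sin -10.30°) = (68.84, -40.22). CP is perpendicular to PG; with |PG| = 21.2 on the right of CP, G = P + 21.2·(-0.1788, -0.9839) = (65.05, -61.08). Then |AG| = |G − A| = 89.23.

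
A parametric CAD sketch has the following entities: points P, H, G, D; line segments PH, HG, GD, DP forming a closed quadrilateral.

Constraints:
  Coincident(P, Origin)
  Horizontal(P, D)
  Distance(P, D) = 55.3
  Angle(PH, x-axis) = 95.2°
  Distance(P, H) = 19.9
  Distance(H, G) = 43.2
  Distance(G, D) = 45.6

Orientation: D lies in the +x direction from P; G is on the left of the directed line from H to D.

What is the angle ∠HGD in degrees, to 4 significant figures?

85.75°

P is at the origin; P and D share the same y with |PD| = 55.3 and D in +x, so D = (55.3, 0). PH runs at 95.2° with |PH| = 19.9, so H = (-1.804, 19.82). G is determined by |HG| = 43.2 and |GD| = 45.6 together: it lies at the intersection of circle(H, 43.2) and circle(D, 45.6). With |HD| = 60.44, the foot of the radical line on HD is 28.46 from H and the perpendicular offset is √(43.2² − 28.46²) = 32.50. Taking the left-of-HD solution: G = (35.74, 41.19).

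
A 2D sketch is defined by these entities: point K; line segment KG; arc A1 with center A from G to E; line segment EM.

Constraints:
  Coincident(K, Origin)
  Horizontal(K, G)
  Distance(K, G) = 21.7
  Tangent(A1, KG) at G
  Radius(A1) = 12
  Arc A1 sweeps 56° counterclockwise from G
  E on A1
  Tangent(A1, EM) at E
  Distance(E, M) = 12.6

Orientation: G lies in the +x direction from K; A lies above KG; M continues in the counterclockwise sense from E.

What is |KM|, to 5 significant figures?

41.771

K is at the origin; K and G share the same y with |KG| = 21.7 and G on the +x side, so G = (21.700, 0.0000). The tangent condition forces AG to be normal to KG, so A = G + (0, 12) = (21.700, 12.000). On A1, G sits at bearing -90° from A; a 56° counterclockwise sweep puts E at bearing -34°, so E = A + 12.0·(cos -34°, sin -34°) = (31.648, 5.2897). Tangency of A1 to EM means the radius AE is perpendicular to EM, so EM runs along (−sin -34°, cos -34°); with |EM| = 12.6, M = (38.694, 15.736). Then |KM| = |M − K| = 41.771.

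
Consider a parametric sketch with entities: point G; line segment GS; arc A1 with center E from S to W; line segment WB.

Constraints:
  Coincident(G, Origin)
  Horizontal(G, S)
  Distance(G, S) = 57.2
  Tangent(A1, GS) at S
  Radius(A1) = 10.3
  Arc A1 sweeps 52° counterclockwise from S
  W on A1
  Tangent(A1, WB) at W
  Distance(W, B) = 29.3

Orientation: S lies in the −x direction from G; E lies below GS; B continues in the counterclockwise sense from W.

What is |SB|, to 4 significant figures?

37.63

G is at the origin; GS is horizontal with |GS| = 57.2 and S on the −x side, so S = (-57.20, 0.000). Since A1 is tangent to GS there, ES ⟂ GS, so E = S + (0, -10.3) = (-57.20, -10.30). On A1, S sits at bearing 90° from E; a 52° counterclockwise sweep puts W at bearing 142°, so W = E + 10.3·(cos 142°, sin 142°) = (-65.32, -3.959). Tangency of A1 to WB means the radius EW is perpendicular to WB, so WB runs along (−sin 142°, cos 142°); with |WB| = 29.3, B = (-83.36, -27.05). Then |SB| = |B − S| = 37.63.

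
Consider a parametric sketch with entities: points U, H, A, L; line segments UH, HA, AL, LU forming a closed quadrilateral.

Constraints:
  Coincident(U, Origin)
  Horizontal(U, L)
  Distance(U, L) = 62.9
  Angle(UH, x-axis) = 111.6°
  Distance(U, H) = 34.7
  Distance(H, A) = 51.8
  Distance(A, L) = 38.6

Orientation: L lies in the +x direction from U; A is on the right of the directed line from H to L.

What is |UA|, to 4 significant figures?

24.76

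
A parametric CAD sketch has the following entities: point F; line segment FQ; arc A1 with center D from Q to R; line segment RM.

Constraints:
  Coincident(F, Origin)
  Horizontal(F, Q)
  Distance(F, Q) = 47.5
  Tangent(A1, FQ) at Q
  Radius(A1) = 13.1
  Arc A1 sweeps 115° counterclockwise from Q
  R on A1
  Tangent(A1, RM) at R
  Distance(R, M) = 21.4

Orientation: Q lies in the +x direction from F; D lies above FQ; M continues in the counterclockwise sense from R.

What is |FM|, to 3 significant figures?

63.1

On A1, Q sits at bearing -90° from D; a 115° counterclockwise sweep puts R at bearing 25°, so R = D + 13.1·(cos 25°, sin 25°) = (59.4, 18.6). Tangency of A1 to RM means the radius DR is perpendicular to RM, so RM runs along (−sin 25°, cos 25°); with |RM| = 21.4, M = (50.3, 38.0). Then |FM| = |M − F| = 63.1.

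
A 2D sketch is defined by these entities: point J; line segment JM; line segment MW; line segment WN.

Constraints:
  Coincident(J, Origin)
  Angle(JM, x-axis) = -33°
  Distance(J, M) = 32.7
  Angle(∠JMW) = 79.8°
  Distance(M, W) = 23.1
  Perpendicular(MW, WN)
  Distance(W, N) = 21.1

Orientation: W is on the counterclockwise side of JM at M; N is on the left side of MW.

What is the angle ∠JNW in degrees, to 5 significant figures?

122.63°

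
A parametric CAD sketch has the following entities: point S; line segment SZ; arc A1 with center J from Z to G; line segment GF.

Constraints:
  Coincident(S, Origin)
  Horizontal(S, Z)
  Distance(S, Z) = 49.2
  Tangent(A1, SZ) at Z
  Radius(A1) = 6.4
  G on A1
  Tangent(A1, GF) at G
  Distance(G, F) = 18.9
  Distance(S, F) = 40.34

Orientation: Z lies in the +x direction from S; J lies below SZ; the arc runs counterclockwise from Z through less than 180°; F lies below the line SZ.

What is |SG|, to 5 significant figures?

43.646

S is at the origin; SZ is horizontal with |SZ| = 49.2 and Z on the +x side, so Z = (49.200, 0.0000). Since A1 is tangent to SZ there, JZ ⟂ SZ, so J = Z + (0, -6.4) = (49.200, -6.4000). Since JG ⟂ GF (tangency), |JF| = √(6.4² + 18.9²) = 19.954 regardless of where G sits on A1. So F lies on both circle(S, 40.34) and circle(J, 19.954); the below-SZ intersection is F = (34.869, -20.285). G is the foot of the tangent from F: G = (43.508, -3.4747).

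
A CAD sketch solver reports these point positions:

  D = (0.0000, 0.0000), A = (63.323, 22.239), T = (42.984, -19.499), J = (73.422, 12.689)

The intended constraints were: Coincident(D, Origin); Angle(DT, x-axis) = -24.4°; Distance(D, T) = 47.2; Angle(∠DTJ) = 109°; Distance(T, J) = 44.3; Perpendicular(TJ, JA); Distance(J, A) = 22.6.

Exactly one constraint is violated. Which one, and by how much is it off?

Distance(J, A) = 22.6 — off by 8.70.

D = (0.00, 0.00) ✓; DT at -24.40° ✓; |DT| = 47.20 ✓; ∠DTJ = 109.0° ✓; |TJ| = 44.30 ✓; ∠(TJ, JA) = 90.00° ✓; |JA| = 13.90 ✗.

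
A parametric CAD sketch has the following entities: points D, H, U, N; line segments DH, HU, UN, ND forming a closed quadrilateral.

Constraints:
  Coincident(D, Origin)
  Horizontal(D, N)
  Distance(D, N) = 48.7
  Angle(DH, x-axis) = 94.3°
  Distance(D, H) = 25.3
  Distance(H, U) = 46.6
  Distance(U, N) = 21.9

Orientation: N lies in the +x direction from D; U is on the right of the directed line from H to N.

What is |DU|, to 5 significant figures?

30.586

D is at the origin; DN is horizontal with |DN| = 48.7 and N in +x, so N = (48.7, 0). DH runs at 94.3° with |DH| = 25.3, so H = (-1.8970, 25.229). U is determined by |HU| = 46.6 and |UN| = 21.9 together: it lies at the intersection of circle(H, 46.6) and circle(N, 21.9). With |HN| = 56.538, the foot of the radical line on HN is 43.232 from H and the perpendicular offset is √(46.6² − 43.232²) = 17.394. Taking the right-of-HN solution: U = (29.030, -9.6289).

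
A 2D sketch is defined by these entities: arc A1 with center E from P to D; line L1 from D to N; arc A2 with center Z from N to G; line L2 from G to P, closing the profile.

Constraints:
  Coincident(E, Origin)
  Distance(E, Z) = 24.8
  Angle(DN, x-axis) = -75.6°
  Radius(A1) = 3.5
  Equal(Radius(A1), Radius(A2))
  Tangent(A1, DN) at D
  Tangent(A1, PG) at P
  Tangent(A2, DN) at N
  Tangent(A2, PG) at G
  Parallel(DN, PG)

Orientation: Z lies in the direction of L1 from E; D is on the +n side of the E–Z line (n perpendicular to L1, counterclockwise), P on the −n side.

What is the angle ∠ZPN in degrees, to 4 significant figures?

7.729°

The slot axis is L1's direction at -75.6°, so u = (cos -75.6°, sin -75.6°) = (0.2487, -0.9686) and n = (−sin -75.6°, cos -75.6°) = (0.9686, 0.2487). E is at the origin and Z lies 24.8 along u from E, so Z = 24.8·u = (6.168, -24.02). Tangency of A1 to both parallel lines with radius 3.5 puts D and P at E ± 3.5·n: D = (3.390, 0.8704), P = (-3.390, -0.8704). Equal radii place N and G the same way about Z: N = Z + 3.5·n = (9.558, -23.15), G = Z − 3.5·n = (2.777, -24.89). Then cos ∠ZPN = PZ·PN / (|PZ||PN|), giving 7.729°.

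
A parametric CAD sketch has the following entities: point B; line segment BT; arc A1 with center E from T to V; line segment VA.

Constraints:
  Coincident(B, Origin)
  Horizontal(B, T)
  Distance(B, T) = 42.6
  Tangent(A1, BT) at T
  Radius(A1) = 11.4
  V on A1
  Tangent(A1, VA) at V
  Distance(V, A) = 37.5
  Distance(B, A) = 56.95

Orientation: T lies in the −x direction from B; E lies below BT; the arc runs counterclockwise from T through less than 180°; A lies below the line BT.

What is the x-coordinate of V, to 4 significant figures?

-51.84

Checks: ∠(ET, TB) = 90.00° ✓; |ET| = 11.40 ✓; |EV| = 11.40 ✓; ∠(EV, VA) = 90.00° ✓; |VA| = 37.50 ✓; |BA| = 56.95 ✓.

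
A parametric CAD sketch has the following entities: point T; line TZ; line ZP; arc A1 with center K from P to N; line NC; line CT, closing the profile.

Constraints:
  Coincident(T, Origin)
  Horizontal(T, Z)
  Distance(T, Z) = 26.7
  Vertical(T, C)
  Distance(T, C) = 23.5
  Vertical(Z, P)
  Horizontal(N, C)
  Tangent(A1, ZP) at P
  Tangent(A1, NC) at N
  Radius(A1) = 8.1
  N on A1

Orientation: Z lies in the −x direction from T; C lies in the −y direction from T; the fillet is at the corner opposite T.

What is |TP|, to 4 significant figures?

30.82

T is at the origin; TZ is horizontal with |TZ| = 26.7 and Z on the −x side, so Z = (-26.70, 0.000). TC is vertical with |TC| = 23.5 and C on the −y side, so C = (0.000, -23.50). The virtual corner opposite T is at (-26.70, -23.50). A1 meets ZP tangentially, so KP is at right angles to ZP and since A1 is tangent to NC there, KN ⟂ NC, with radius 8.1, so the center K sits 8.1 in from both sides at K = (-18.60, -15.40). That places the tangent points at P = (-26.70, -15.40) on ZP and N = (-18.60, -23.50) on NC. Then |TP| = |P − T| = 30.82.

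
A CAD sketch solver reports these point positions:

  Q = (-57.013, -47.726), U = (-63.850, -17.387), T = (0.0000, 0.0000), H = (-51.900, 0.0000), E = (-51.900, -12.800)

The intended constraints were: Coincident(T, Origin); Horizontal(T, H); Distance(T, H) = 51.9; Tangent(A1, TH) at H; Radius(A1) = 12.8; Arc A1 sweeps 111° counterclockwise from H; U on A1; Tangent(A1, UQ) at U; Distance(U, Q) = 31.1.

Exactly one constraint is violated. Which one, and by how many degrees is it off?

Tangent(A1, UQ) at U — off by 8.30°.

T = (0.00, 0.00) ✓; T.y = 0.00, H.y = 0.00 ✓; |TH| = 51.90 ✓; ∠(EH, HT) = 90.00° ✓; |EH| = 12.80 ✓; bearing(E→U) − bearing(E→H) = 111.0° ✓; |EU| = 12.80 ✓; ∠(EU, UQ) = 98.30° ✗; |UQ| = 31.10 ✓.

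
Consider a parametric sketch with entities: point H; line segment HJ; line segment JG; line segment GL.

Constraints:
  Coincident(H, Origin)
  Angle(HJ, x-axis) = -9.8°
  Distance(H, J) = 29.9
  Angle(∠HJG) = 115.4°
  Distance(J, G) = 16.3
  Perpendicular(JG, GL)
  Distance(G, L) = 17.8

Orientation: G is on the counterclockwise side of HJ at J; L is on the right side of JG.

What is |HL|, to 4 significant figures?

53.44

H is at the origin; HJ runs at -9.8° with length 29.9, so J = 29.9·(cos -9.8°, sin -9.8°) = (29.46, -5.089). ∠HJG = 115.4°, so JG runs at -9.8° + (180° − 115.4°) = 54.80° from the x-axis; with |JG| = 16.3, G = J + 16.3·(cos 54.80°, sin 54.80°) = (38.86, 8.230). JG is perpendicular to GL; with |GL| = 17.8 on the right of JG, L = G + 17.8·(0.8171, -0.5764) = (53.40, -2.030). Then |HL| = |L − H| = 53.44.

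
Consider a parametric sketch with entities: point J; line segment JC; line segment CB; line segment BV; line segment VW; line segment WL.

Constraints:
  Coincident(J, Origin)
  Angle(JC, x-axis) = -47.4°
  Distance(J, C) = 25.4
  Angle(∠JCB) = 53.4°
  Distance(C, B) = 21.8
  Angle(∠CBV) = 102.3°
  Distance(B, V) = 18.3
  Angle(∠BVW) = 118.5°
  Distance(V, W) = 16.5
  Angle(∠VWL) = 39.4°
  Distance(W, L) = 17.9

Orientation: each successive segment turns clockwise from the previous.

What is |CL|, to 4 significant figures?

19.64

∠BVW = 118.5° gives VW at 46.80° from the x-axis; with |VW| = 16.5, W = (1.061, 8.427). ∠VWL = 39.4° gives WL at -93.80° from the x-axis; with |WL| = 17.9, L = (-0.1253, -9.434). Then |CL| = |L − C| = 19.64.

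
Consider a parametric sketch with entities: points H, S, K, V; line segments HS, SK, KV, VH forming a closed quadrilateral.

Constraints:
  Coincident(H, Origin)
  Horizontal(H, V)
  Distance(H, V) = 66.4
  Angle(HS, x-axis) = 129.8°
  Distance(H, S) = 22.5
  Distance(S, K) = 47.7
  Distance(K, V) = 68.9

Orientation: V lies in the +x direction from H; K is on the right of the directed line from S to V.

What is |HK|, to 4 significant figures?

27.28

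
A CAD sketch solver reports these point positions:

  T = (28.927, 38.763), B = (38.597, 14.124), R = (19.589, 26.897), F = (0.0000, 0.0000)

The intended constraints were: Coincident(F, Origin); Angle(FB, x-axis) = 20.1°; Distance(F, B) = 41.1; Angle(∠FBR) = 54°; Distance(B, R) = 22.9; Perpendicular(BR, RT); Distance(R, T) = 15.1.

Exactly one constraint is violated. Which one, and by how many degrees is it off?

Perpendicular(BR, RT) — off by 4.30°.

F = (0.00, 0.00) ✓; FB at 20.10° ✓; |FB| = 41.10 ✓; ∠FBR = 54.00° ✓; |BR| = 22.90 ✓; ∠(BR, RT) = 94.30° ✗; |RT| = 15.10 ✓.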